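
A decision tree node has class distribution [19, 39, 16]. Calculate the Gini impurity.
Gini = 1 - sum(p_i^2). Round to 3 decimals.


Total = 74. Proportions: 19/74, 39/74, 16/74. sum(p_i^2) = 0.3904. Gini = 1 - 0.3904 = 0.6096, which rounds to 0.610.

0.610


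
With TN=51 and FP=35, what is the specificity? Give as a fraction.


Specificity = TN / (TN + FP) = 51 / 86 = 51/86.

51/86


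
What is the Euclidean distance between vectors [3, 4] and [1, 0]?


d = sqrt(sum of squared differences). (3-1)^2=4, (4-0)^2=16. Sum = 20.

sqrt(20)


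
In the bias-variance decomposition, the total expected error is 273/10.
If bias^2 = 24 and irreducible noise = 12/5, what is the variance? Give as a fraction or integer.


Total error = bias^2 + variance + irreducible noise. So variance = 273/10 - 24 - 12/5 = 9/10.

9/10


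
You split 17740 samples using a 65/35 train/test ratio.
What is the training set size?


Test set = 17740 * 35% = 6209. Training set = 17740 - 6209 = 11531.

11531


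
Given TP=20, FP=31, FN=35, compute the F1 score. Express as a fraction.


Precision = 20/51 = 20/51. Recall = 20/55 = 4/11. F1 = 2*P*R/(P+R) = 20/53.

20/53


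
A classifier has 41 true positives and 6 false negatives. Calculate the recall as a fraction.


Recall = TP / (TP + FN) = 41 / 47 = 41/47.

41/47


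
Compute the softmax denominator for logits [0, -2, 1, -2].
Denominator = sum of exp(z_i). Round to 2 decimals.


Denom = e^0=1.0000 + e^-2=0.1353 + e^1=2.7183 + e^-2=0.1353. Sum = 3.9889, which rounds to 3.99.

3.99


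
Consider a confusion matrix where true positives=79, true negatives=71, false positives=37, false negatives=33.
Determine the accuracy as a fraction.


Accuracy = (TP + TN) / (TP + TN + FP + FN) = (79 + 71) / 220 = 15/22.

15/22


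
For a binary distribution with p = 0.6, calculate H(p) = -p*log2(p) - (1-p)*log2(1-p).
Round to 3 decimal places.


H = -0.6*log2(0.6) - 0.4*log2(0.4) = 0.971.

0.971


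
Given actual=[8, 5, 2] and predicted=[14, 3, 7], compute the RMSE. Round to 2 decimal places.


MSE = 21.6667. RMSE = sqrt(21.6667) = 4.65.

4.65


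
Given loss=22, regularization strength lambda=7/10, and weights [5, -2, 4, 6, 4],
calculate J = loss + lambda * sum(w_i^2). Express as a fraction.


L2 sq norm = sum(w^2) = 97. J = 22 + 7/10 * 97 = 899/10.

899/10


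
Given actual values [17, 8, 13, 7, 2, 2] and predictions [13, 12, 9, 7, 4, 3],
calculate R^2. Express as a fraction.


Mean(y) = 49/6. SS_res = 53. SS_tot = 1073/6. R^2 = 1 - 53/(1073/6) = 755/1073.

755/1073


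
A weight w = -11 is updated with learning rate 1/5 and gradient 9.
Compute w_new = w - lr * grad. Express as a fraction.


w_new = -11 - 1/5 * 9 = -11 - 9/5 = -64/5.

-64/5


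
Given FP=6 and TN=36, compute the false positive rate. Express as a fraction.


FPR = FP / (FP + TN) = 6 / 42 = 1/7.

1/7


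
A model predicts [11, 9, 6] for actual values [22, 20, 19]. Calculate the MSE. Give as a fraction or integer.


MSE = (1/3) * ((22-11)^2=121 + (20-9)^2=121 + (19-6)^2=169). Sum = 411. MSE = 137.

137


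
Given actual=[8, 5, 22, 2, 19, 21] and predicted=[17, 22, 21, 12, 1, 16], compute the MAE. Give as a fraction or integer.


MAE = (1/6) * (|8-17|=9 + |5-22|=17 + |22-21|=1 + |2-12|=10 + |19-1|=18 + |21-16|=5). Sum = 60. MAE = 10.

10


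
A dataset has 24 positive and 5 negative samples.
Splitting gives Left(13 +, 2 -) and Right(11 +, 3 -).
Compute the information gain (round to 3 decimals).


H(parent) = 0.6632. H(left) = 0.5665, H(right) = 0.7496. Weighted = (15/29)*0.5665 + (14/29)*0.7496 = 0.6549. IG = 0.6632 - 0.6549 = 0.0083, which rounds to 0.008.

0.008


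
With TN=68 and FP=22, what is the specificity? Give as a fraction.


Specificity = TN / (TN + FP) = 68 / 90 = 34/45.

34/45


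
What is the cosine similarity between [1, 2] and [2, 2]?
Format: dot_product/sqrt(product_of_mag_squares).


dot = 6. |a|^2 = 5, |b|^2 = 8. cos = 6/sqrt(40).

6/sqrt(40)


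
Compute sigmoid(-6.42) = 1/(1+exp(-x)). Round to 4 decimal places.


sigma(-6.42) = 1/(1+e^(6.42)) = 1/(1+614.003114) = 1/615.003114 = 0.0016.

0.0016


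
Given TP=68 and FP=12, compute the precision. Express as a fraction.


Precision = TP / (TP + FP) = 68 / 80 = 17/20.

17/20


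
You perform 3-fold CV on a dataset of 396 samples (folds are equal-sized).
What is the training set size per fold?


Each validation fold has 396/3 = 132 samples. Training set = 396 - 132 = 264.

264


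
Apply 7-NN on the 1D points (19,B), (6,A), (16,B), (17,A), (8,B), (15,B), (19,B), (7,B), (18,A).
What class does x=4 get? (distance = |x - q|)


Distances: |19-4|=15, |6-4|=2, |16-4|=12, |17-4|=13, |8-4|=4, |15-4|=11, |19-4|=15, |7-4|=3, |18-4|=14. 7 nearest: (6,A), (7,B), (8,B), (15,B), (16,B), (17,A), (18,A). Counts: {'A': 3, 'B': 4}. Majority class: B.

B


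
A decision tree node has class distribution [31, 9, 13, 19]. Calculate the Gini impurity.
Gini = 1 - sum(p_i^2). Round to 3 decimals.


Total = 72. Proportions: 31/72, 9/72, 13/72, 19/72. sum(p_i^2) = 0.3032. Gini = 1 - 0.3032 = 0.6968, which rounds to 0.697.

0.697


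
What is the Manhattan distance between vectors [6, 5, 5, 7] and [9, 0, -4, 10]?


d = sum of absolute differences: |6-9|=3 + |5-0|=5 + |5--4|=9 + |7-10|=3 = 20.

20


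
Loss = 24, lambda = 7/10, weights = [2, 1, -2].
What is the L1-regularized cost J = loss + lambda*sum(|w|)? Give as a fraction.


L1 norm = sum(|w|) = 5. J = 24 + 7/10 * 5 = 55/2.

55/2


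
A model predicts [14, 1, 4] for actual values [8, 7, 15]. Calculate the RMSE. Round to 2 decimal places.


MSE = 64.3333. RMSE = sqrt(64.3333) = 8.02.

8.02


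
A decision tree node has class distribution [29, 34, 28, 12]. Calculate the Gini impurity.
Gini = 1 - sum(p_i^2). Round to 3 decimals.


Total = 103. Proportions: 29/103, 34/103, 28/103, 12/103. sum(p_i^2) = 0.2757. Gini = 1 - 0.2757 = 0.7243, which rounds to 0.724.

0.724


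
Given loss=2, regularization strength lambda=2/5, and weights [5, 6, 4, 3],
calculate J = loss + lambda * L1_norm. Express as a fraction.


L1 norm = sum(|w|) = 18. J = 2 + 2/5 * 18 = 46/5.

46/5


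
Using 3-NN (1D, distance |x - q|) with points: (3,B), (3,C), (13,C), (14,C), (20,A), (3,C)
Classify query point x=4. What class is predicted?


Distances: |3-4|=1, |3-4|=1, |13-4|=9, |14-4|=10, |20-4|=16, |3-4|=1. 3 nearest: (3,B), (3,C), (3,C). Counts: {'B': 1, 'C': 2}. Majority class: C.

C


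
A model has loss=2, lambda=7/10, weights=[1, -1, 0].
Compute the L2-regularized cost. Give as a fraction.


L2 sq norm = sum(w^2) = 2. J = 2 + 7/10 * 2 = 17/5.

17/5


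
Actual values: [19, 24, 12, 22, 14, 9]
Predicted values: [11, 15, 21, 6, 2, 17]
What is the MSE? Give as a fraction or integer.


MSE = (1/6) * ((19-11)^2=64 + (24-15)^2=81 + (12-21)^2=81 + (22-6)^2=256 + (14-2)^2=144 + (9-17)^2=64). Sum = 690. MSE = 115.

115


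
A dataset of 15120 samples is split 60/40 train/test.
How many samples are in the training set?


Test set = 15120 * 40% = 6048. Training set = 15120 - 6048 = 9072.

9072


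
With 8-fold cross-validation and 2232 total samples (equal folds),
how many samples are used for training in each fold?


Each validation fold has 2232/8 = 279 samples. Training set = 2232 - 279 = 1953.

1953


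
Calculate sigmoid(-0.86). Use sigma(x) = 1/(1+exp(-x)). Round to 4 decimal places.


sigma(-0.86) = 1/(1+e^(0.86)) = 1/(1+2.363161) = 1/3.363161 = 0.2973.

0.2973


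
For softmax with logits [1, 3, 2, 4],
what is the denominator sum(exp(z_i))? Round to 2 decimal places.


Denom = e^1=2.7183 + e^3=20.0855 + e^2=7.3891 + e^4=54.5982. Sum = 84.7911, which rounds to 84.79.

84.79


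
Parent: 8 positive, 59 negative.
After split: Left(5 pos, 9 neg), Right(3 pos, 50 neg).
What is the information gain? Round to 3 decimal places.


H(parent) = 0.5276. H(left) = 0.9403, H(right) = 0.3138. Weighted = (14/67)*0.9403 + (53/67)*0.3138 = 0.4447. IG = 0.5276 - 0.4447 = 0.0829, which rounds to 0.083.

0.083


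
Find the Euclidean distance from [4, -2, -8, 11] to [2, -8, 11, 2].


d = sqrt(sum of squared differences). (4-2)^2=4, (-2--8)^2=36, (-8-11)^2=361, (11-2)^2=81. Sum = 482.

sqrt(482)


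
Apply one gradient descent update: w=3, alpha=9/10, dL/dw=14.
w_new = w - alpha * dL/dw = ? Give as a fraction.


w_new = 3 - 9/10 * 14 = 3 - 63/5 = -48/5.

-48/5


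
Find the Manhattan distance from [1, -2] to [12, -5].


d = sum of absolute differences: |1-12|=11 + |-2--5|=3 = 14.

14


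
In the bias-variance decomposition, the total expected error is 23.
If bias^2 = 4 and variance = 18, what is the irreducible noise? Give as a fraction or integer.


Total error = bias^2 + variance + irreducible noise. So irreducible noise = 23 - 4 - 18 = 1.

1


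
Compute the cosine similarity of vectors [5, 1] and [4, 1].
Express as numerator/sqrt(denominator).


dot = 21. |a|^2 = 26, |b|^2 = 17. cos = 21/sqrt(442).

21/sqrt(442)


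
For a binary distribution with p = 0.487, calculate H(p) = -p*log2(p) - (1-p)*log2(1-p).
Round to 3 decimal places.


H = -0.487*log2(0.487) - 0.513*log2(0.513) = 1.000.

1.000


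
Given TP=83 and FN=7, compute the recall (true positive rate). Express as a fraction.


Recall = TP / (TP + FN) = 83 / 90 = 83/90.

83/90


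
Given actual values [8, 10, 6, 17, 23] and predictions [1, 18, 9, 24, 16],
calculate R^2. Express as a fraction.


Mean(y) = 64/5. SS_res = 220. SS_tot = 994/5. R^2 = 1 - 220/(994/5) = -53/497.

-53/497


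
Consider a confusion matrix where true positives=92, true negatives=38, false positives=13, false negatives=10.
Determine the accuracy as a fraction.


Accuracy = (TP + TN) / (TP + TN + FP + FN) = (92 + 38) / 153 = 130/153.

130/153


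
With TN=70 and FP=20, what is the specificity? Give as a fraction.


Specificity = TN / (TN + FP) = 70 / 90 = 7/9.

7/9


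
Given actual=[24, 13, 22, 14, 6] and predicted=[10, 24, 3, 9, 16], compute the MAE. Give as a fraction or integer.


MAE = (1/5) * (|24-10|=14 + |13-24|=11 + |22-3|=19 + |14-9|=5 + |6-16|=10). Sum = 59. MAE = 59/5.

59/5


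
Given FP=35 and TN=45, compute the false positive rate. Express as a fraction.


FPR = FP / (FP + TN) = 35 / 80 = 7/16.

7/16


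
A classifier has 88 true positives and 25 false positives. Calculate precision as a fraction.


Precision = TP / (TP + FP) = 88 / 113 = 88/113.

88/113


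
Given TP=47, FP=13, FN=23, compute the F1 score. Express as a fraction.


Precision = 47/60 = 47/60. Recall = 47/70 = 47/70. F1 = 2*P*R/(P+R) = 47/65.

47/65


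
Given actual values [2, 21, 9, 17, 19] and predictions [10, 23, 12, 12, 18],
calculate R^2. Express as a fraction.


Mean(y) = 68/5. SS_res = 103. SS_tot = 1256/5. R^2 = 1 - 103/(1256/5) = 741/1256.

741/1256


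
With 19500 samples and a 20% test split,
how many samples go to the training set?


Test set = 19500 * 20% = 3900. Training set = 19500 - 3900 = 15600.

15600


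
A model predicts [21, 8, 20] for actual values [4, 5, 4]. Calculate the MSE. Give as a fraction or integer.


MSE = (1/3) * ((4-21)^2=289 + (5-8)^2=9 + (4-20)^2=256). Sum = 554. MSE = 554/3.

554/3


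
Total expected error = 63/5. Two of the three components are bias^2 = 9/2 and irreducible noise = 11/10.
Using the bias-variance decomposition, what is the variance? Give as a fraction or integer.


Total error = bias^2 + variance + irreducible noise. So variance = 63/5 - 9/2 - 11/10 = 7.

7


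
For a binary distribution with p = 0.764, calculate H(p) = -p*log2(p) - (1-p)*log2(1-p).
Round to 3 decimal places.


H = -0.764*log2(0.764) - 0.236*log2(0.236) = 0.788.

0.788


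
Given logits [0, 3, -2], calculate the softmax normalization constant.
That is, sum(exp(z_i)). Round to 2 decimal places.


Denom = e^0=1.0000 + e^3=20.0855 + e^-2=0.1353. Sum = 21.2208, which rounds to 21.22.

21.22


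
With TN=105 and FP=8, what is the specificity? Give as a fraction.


Specificity = TN / (TN + FP) = 105 / 113 = 105/113.

105/113


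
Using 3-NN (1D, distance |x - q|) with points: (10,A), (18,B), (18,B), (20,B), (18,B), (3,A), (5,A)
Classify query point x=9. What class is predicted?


Distances: |10-9|=1, |18-9|=9, |18-9|=9, |20-9|=11, |18-9|=9, |3-9|=6, |5-9|=4. 3 nearest: (10,A), (5,A), (3,A). Counts: {'A': 3}. Majority class: A.

A


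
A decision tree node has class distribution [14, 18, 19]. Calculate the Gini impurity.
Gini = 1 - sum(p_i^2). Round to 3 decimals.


Total = 51. Proportions: 14/51, 18/51, 19/51. sum(p_i^2) = 0.3387. Gini = 1 - 0.3387 = 0.6613, which rounds to 0.661.

0.661


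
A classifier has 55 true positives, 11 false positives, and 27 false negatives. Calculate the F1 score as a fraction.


Precision = 55/66 = 5/6. Recall = 55/82 = 55/82. F1 = 2*P*R/(P+R) = 55/74.

55/74


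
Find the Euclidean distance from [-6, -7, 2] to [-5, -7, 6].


d = sqrt(sum of squared differences). (-6--5)^2=1, (-7--7)^2=0, (2-6)^2=16. Sum = 17.

sqrt(17)


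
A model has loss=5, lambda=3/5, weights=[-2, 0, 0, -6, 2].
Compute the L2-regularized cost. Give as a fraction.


L2 sq norm = sum(w^2) = 44. J = 5 + 3/5 * 44 = 157/5.

157/5


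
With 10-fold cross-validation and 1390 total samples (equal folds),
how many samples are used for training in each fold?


Each validation fold has 1390/10 = 139 samples. Training set = 1390 - 139 = 1251.

1251


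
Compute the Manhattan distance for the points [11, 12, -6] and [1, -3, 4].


d = sum of absolute differences: |11-1|=10 + |12--3|=15 + |-6-4|=10 = 35.

35


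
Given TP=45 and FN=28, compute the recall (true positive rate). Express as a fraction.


Recall = TP / (TP + FN) = 45 / 73 = 45/73.

45/73


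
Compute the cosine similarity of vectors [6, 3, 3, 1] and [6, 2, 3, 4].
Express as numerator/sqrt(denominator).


dot = 55. |a|^2 = 55, |b|^2 = 65. cos = 55/sqrt(3575).

55/sqrt(3575)


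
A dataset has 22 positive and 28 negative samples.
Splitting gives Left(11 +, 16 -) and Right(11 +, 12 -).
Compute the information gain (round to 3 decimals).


H(parent) = 0.9896. H(left) = 0.9751, H(right) = 0.9986. Weighted = (27/50)*0.9751 + (23/50)*0.9986 = 0.9859. IG = 0.9896 - 0.9859 = 0.0037, which rounds to 0.004.

0.004


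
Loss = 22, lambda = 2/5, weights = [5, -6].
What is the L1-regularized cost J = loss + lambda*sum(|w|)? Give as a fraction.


L1 norm = sum(|w|) = 11. J = 22 + 2/5 * 11 = 132/5.

132/5


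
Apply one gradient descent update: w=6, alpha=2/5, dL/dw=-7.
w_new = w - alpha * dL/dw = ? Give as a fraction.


w_new = 6 - 2/5 * -7 = 6 - -14/5 = 44/5.

44/5


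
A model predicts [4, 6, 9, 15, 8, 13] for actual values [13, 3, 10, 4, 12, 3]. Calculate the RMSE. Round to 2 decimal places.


MSE = 54.6667. RMSE = sqrt(54.6667) = 7.39.

7.39


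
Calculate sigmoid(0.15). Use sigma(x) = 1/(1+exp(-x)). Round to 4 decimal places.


sigma(0.15) = 1/(1+e^(-0.15)) = 1/(1+0.860708) = 1/1.860708 = 0.5374.

0.5374


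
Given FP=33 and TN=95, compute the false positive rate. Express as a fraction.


FPR = FP / (FP + TN) = 33 / 128 = 33/128.

33/128


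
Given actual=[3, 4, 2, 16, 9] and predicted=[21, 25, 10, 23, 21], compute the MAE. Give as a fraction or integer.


MAE = (1/5) * (|3-21|=18 + |4-25|=21 + |2-10|=8 + |16-23|=7 + |9-21|=12). Sum = 66. MAE = 66/5.

66/5


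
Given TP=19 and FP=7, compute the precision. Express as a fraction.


Precision = TP / (TP + FP) = 19 / 26 = 19/26.

19/26


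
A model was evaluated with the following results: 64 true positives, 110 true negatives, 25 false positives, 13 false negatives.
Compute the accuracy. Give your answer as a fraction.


Accuracy = (TP + TN) / (TP + TN + FP + FN) = (64 + 110) / 212 = 87/106.

87/106


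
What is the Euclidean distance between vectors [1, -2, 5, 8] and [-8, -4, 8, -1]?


d = sqrt(sum of squared differences). (1--8)^2=81, (-2--4)^2=4, (5-8)^2=9, (8--1)^2=81. Sum = 175.

sqrt(175)


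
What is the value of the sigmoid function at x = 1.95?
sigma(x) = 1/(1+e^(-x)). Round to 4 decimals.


sigma(1.95) = 1/(1+e^(-1.95)) = 1/(1+0.142274) = 1/1.142274 = 0.8754.

0.8754


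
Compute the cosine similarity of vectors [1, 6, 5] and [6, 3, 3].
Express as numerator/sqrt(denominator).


dot = 39. |a|^2 = 62, |b|^2 = 54. cos = 39/sqrt(3348).

39/sqrt(3348)


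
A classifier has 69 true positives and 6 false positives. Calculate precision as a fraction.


Precision = TP / (TP + FP) = 69 / 75 = 23/25.

23/25


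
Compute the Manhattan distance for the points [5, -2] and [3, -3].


d = sum of absolute differences: |5-3|=2 + |-2--3|=1 = 3.

3


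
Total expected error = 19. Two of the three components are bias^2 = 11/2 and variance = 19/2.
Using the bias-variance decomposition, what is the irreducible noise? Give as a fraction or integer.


Total error = bias^2 + variance + irreducible noise. So irreducible noise = 19 - 11/2 - 19/2 = 4.

4


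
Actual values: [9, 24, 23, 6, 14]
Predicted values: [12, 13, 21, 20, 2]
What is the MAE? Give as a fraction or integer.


MAE = (1/5) * (|9-12|=3 + |24-13|=11 + |23-21|=2 + |6-20|=14 + |14-2|=12). Sum = 42. MAE = 42/5.

42/5


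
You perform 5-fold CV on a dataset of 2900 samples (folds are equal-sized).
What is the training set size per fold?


Each validation fold has 2900/5 = 580 samples. Training set = 2900 - 580 = 2320.

2320


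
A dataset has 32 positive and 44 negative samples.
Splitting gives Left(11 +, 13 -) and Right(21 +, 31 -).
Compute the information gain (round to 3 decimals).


H(parent) = 0.9819. H(left) = 0.9950, H(right) = 0.9732. Weighted = (24/76)*0.9950 + (52/76)*0.9732 = 0.9801. IG = 0.9819 - 0.9801 = 0.0018, which rounds to 0.002.

0.002


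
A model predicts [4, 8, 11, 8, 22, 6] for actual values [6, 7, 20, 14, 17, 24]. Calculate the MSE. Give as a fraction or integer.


MSE = (1/6) * ((6-4)^2=4 + (7-8)^2=1 + (20-11)^2=81 + (14-8)^2=36 + (17-22)^2=25 + (24-6)^2=324). Sum = 471. MSE = 157/2.

157/2


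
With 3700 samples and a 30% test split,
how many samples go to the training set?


Test set = 3700 * 30% = 1110. Training set = 3700 - 1110 = 2590.

2590


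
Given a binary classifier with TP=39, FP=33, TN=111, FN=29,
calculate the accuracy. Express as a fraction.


Accuracy = (TP + TN) / (TP + TN + FP + FN) = (39 + 111) / 212 = 75/106.

75/106


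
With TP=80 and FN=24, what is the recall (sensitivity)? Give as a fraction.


Recall = TP / (TP + FN) = 80 / 104 = 10/13.

10/13


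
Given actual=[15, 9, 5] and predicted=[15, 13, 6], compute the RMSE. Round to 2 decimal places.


MSE = 5.6667. RMSE = sqrt(5.6667) = 2.38.

2.38


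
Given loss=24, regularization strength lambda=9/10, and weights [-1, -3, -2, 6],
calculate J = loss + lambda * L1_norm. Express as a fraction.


L1 norm = sum(|w|) = 12. J = 24 + 9/10 * 12 = 174/5.

174/5


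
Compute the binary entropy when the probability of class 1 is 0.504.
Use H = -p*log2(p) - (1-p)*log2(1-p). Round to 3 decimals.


H = -0.504*log2(0.504) - 0.496*log2(0.496) = 1.000.

1.000


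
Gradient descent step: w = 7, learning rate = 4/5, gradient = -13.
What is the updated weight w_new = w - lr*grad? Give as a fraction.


w_new = 7 - 4/5 * -13 = 7 - -52/5 = 87/5.

87/5


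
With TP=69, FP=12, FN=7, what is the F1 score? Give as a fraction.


Precision = 69/81 = 23/27. Recall = 69/76 = 69/76. F1 = 2*P*R/(P+R) = 138/157.

138/157


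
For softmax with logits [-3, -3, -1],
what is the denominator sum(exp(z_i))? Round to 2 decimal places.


Denom = e^-3=0.0498 + e^-3=0.0498 + e^-1=0.3679. Sum = 0.4675, which rounds to 0.47.

0.47


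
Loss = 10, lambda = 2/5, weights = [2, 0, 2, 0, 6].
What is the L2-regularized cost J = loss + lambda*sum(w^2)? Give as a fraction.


L2 sq norm = sum(w^2) = 44. J = 10 + 2/5 * 44 = 138/5.

138/5


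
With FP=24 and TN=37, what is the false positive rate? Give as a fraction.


FPR = FP / (FP + TN) = 24 / 61 = 24/61.

24/61


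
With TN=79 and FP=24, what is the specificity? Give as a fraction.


Specificity = TN / (TN + FP) = 79 / 103 = 79/103.

79/103


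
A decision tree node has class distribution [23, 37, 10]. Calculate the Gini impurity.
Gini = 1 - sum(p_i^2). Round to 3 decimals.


Total = 70. Proportions: 23/70, 37/70, 10/70. sum(p_i^2) = 0.4078. Gini = 1 - 0.4078 = 0.5922, which rounds to 0.592.

0.592


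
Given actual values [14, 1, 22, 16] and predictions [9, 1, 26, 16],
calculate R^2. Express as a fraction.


Mean(y) = 53/4. SS_res = 41. SS_tot = 939/4. R^2 = 1 - 41/(939/4) = 775/939.

775/939


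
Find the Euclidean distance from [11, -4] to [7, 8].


d = sqrt(sum of squared differences). (11-7)^2=16, (-4-8)^2=144. Sum = 160.

sqrt(160)


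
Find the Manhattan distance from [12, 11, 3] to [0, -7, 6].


d = sum of absolute differences: |12-0|=12 + |11--7|=18 + |3-6|=3 = 33.

33


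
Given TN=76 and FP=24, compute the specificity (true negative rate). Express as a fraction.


Specificity = TN / (TN + FP) = 76 / 100 = 19/25.

19/25


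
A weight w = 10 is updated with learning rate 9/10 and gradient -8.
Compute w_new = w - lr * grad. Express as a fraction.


w_new = 10 - 9/10 * -8 = 10 - -36/5 = 86/5.

86/5


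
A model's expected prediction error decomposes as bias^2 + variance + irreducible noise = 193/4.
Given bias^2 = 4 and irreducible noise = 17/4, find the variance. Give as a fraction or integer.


Total error = bias^2 + variance + irreducible noise. So variance = 193/4 - 4 - 17/4 = 40.

40


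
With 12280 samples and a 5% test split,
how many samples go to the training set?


Test set = 12280 * 5% = 614. Training set = 12280 - 614 = 11666.

11666


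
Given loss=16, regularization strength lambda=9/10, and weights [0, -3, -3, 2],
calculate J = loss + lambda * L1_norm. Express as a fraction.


L1 norm = sum(|w|) = 8. J = 16 + 9/10 * 8 = 116/5.

116/5


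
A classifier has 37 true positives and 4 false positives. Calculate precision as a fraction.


Precision = TP / (TP + FP) = 37 / 41 = 37/41.

37/41


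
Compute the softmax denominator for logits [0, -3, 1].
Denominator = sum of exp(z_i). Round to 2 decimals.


Denom = e^0=1.0000 + e^-3=0.0498 + e^1=2.7183. Sum = 3.7681, which rounds to 3.77.

3.77


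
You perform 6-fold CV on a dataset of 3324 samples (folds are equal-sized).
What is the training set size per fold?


Each validation fold has 3324/6 = 554 samples. Training set = 3324 - 554 = 2770.

2770


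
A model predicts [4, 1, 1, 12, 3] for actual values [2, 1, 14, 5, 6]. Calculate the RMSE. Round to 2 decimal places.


MSE = 46.2000. RMSE = sqrt(46.2000) = 6.80.

6.80


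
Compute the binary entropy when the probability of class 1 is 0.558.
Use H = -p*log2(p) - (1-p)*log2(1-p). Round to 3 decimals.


H = -0.558*log2(0.558) - 0.442*log2(0.442) = 0.990.

0.990


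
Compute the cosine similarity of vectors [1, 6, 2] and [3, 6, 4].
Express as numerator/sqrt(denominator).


dot = 47. |a|^2 = 41, |b|^2 = 61. cos = 47/sqrt(2501).

47/sqrt(2501)


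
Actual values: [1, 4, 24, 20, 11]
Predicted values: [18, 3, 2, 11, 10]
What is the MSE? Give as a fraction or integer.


MSE = (1/5) * ((1-18)^2=289 + (4-3)^2=1 + (24-2)^2=484 + (20-11)^2=81 + (11-10)^2=1). Sum = 856. MSE = 856/5.

856/5


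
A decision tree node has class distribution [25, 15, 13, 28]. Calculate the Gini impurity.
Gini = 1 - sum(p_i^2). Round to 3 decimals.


Total = 81. Proportions: 25/81, 15/81, 13/81, 28/81. sum(p_i^2) = 0.2748. Gini = 1 - 0.2748 = 0.7252, which rounds to 0.725.

0.725


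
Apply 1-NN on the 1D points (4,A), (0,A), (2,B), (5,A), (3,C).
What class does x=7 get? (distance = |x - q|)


Distances: |4-7|=3, |0-7|=7, |2-7|=5, |5-7|=2, |3-7|=4. 1 nearest: (5,A). Counts: {'A': 1}. Majority class: A.

A


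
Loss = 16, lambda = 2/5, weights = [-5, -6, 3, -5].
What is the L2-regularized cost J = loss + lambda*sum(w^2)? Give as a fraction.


L2 sq norm = sum(w^2) = 95. J = 16 + 2/5 * 95 = 54.

54


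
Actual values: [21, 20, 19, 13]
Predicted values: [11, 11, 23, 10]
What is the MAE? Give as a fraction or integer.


MAE = (1/4) * (|21-11|=10 + |20-11|=9 + |19-23|=4 + |13-10|=3). Sum = 26. MAE = 13/2.

13/2


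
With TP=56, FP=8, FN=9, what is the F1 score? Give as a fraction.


Precision = 56/64 = 7/8. Recall = 56/65 = 56/65. F1 = 2*P*R/(P+R) = 112/129.

112/129


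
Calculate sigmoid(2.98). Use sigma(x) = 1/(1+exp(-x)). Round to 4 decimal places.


sigma(2.98) = 1/(1+e^(-2.98)) = 1/(1+0.050793) = 1/1.050793 = 0.9517.

0.9517


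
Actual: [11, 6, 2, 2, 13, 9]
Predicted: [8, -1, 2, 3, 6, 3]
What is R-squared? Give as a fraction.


Mean(y) = 43/6. SS_res = 144. SS_tot = 641/6. R^2 = 1 - 144/(641/6) = -223/641.

-223/641


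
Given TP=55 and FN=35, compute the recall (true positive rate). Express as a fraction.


Recall = TP / (TP + FN) = 55 / 90 = 11/18.

11/18


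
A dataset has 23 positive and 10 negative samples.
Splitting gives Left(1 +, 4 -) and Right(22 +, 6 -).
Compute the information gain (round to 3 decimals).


H(parent) = 0.8850. H(left) = 0.7219, H(right) = 0.7496. Weighted = (5/33)*0.7219 + (28/33)*0.7496 = 0.7454. IG = 0.8850 - 0.7454 = 0.1396, which rounds to 0.140.

0.140


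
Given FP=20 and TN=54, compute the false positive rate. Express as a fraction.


FPR = FP / (FP + TN) = 20 / 74 = 10/37.

10/37


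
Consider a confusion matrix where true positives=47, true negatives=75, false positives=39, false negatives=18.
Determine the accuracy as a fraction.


Accuracy = (TP + TN) / (TP + TN + FP + FN) = (47 + 75) / 179 = 122/179.

122/179


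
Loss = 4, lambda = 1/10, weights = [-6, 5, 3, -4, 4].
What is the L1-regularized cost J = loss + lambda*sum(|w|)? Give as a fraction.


L1 norm = sum(|w|) = 22. J = 4 + 1/10 * 22 = 31/5.

31/5


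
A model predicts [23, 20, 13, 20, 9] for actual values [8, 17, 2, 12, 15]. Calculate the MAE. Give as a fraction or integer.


MAE = (1/5) * (|8-23|=15 + |17-20|=3 + |2-13|=11 + |12-20|=8 + |15-9|=6). Sum = 43. MAE = 43/5.

43/5


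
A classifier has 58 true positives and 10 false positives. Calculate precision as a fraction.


Precision = TP / (TP + FP) = 58 / 68 = 29/34.

29/34


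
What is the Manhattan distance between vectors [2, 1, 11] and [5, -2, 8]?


d = sum of absolute differences: |2-5|=3 + |1--2|=3 + |11-8|=3 = 9.

9


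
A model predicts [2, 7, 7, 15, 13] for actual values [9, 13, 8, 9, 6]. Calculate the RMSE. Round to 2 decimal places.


MSE = 34.2000. RMSE = sqrt(34.2000) = 5.85.

5.85


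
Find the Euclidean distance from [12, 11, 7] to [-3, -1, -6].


d = sqrt(sum of squared differences). (12--3)^2=225, (11--1)^2=144, (7--6)^2=169. Sum = 538.

sqrt(538)


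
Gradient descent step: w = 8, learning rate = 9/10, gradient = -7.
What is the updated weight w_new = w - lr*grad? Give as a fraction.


w_new = 8 - 9/10 * -7 = 8 - -63/10 = 143/10.

143/10


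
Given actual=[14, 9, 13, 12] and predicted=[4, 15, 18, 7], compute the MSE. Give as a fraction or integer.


MSE = (1/4) * ((14-4)^2=100 + (9-15)^2=36 + (13-18)^2=25 + (12-7)^2=25). Sum = 186. MSE = 93/2.

93/2


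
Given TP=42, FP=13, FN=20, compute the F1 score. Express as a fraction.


Precision = 42/55 = 42/55. Recall = 42/62 = 21/31. F1 = 2*P*R/(P+R) = 28/39.

28/39


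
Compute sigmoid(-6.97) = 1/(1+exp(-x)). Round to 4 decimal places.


sigma(-6.97) = 1/(1+e^(6.97)) = 1/(1+1064.222751) = 1/1065.222751 = 0.0009.

0.0009


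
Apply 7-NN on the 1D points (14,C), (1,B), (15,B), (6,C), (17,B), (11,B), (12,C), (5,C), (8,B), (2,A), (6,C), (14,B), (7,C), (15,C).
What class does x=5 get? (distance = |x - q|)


Distances: |14-5|=9, |1-5|=4, |15-5|=10, |6-5|=1, |17-5|=12, |11-5|=6, |12-5|=7, |5-5|=0, |8-5|=3, |2-5|=3, |6-5|=1, |14-5|=9, |7-5|=2, |15-5|=10. 7 nearest: (5,C), (6,C), (6,C), (7,C), (2,A), (8,B), (1,B). Counts: {'C': 4, 'A': 1, 'B': 2}. Majority class: C.

C


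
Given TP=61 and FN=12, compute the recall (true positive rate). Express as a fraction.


Recall = TP / (TP + FN) = 61 / 73 = 61/73.

61/73


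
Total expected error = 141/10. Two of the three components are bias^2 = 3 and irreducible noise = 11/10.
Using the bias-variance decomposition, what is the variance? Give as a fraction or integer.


Total error = bias^2 + variance + irreducible noise. So variance = 141/10 - 3 - 11/10 = 10.

10


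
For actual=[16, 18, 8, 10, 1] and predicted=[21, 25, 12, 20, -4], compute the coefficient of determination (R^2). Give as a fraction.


Mean(y) = 53/5. SS_res = 215. SS_tot = 916/5. R^2 = 1 - 215/(916/5) = -159/916.

-159/916


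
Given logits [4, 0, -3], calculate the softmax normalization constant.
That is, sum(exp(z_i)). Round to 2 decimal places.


Denom = e^4=54.5982 + e^0=1.0000 + e^-3=0.0498. Sum = 55.6480, which rounds to 55.65.

55.65


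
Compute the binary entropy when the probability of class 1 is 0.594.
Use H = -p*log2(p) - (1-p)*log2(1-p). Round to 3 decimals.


H = -0.594*log2(0.594) - 0.406*log2(0.406) = 0.974.

0.974


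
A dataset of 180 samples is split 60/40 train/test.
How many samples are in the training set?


Test set = 180 * 40% = 72. Training set = 180 - 72 = 108.

108


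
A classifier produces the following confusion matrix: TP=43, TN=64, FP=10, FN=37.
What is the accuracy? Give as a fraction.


Accuracy = (TP + TN) / (TP + TN + FP + FN) = (43 + 64) / 154 = 107/154.

107/154


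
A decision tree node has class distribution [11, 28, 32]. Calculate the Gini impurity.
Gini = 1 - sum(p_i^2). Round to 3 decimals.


Total = 71. Proportions: 11/71, 28/71, 32/71. sum(p_i^2) = 0.3827. Gini = 1 - 0.3827 = 0.6173, which rounds to 0.617.

0.617


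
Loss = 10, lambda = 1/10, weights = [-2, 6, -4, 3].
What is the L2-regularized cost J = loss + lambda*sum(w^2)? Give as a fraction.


L2 sq norm = sum(w^2) = 65. J = 10 + 1/10 * 65 = 33/2.

33/2


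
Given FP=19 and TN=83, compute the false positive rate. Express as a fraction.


FPR = FP / (FP + TN) = 19 / 102 = 19/102.

19/102


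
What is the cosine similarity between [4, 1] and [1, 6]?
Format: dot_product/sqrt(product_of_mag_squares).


dot = 10. |a|^2 = 17, |b|^2 = 37. cos = 10/sqrt(629).

10/sqrt(629)


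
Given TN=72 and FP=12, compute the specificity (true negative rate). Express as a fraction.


Specificity = TN / (TN + FP) = 72 / 84 = 6/7.

6/7


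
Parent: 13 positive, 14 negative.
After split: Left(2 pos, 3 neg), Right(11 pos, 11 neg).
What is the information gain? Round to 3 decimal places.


H(parent) = 0.9990. H(left) = 0.9710, H(right) = 1.0000. Weighted = (5/27)*0.9710 + (22/27)*1.0000 = 0.9946. IG = 0.9990 - 0.9946 = 0.0044, which rounds to 0.004.

0.004


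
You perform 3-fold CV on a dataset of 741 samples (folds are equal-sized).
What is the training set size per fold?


Each validation fold has 741/3 = 247 samples. Training set = 741 - 247 = 494.

494


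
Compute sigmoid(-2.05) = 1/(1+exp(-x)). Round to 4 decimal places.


sigma(-2.05) = 1/(1+e^(2.05)) = 1/(1+7.767901) = 1/8.767901 = 0.1141.

0.1141


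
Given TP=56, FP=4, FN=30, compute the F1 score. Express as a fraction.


Precision = 56/60 = 14/15. Recall = 56/86 = 28/43. F1 = 2*P*R/(P+R) = 56/73.

56/73


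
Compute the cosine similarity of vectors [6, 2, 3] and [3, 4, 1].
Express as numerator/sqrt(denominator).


dot = 29. |a|^2 = 49, |b|^2 = 26. cos = 29/sqrt(1274).

29/sqrt(1274)


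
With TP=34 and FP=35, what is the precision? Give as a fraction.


Precision = TP / (TP + FP) = 34 / 69 = 34/69.

34/69


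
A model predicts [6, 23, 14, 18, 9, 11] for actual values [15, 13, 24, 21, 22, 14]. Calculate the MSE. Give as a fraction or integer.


MSE = (1/6) * ((15-6)^2=81 + (13-23)^2=100 + (24-14)^2=100 + (21-18)^2=9 + (22-9)^2=169 + (14-11)^2=9). Sum = 468. MSE = 78.

78


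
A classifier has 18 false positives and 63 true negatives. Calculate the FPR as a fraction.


FPR = FP / (FP + TN) = 18 / 81 = 2/9.

2/9


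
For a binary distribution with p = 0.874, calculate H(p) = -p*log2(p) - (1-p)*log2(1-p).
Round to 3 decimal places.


H = -0.874*log2(0.874) - 0.126*log2(0.126) = 0.546.

0.546


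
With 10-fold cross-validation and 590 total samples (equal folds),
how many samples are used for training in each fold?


Each validation fold has 590/10 = 59 samples. Training set = 590 - 59 = 531.

531


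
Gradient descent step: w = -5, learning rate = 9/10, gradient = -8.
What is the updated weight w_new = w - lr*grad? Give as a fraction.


w_new = -5 - 9/10 * -8 = -5 - -36/5 = 11/5.

11/5


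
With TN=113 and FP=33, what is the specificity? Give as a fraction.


Specificity = TN / (TN + FP) = 113 / 146 = 113/146.

113/146


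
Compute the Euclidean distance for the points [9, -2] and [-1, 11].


d = sqrt(sum of squared differences). (9--1)^2=100, (-2-11)^2=169. Sum = 269.

sqrt(269)


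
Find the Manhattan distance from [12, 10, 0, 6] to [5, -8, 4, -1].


d = sum of absolute differences: |12-5|=7 + |10--8|=18 + |0-4|=4 + |6--1|=7 = 36.

36


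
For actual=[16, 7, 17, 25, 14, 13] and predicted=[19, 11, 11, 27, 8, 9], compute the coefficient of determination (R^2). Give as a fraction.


Mean(y) = 46/3. SS_res = 117. SS_tot = 520/3. R^2 = 1 - 117/(520/3) = 13/40.

13/40


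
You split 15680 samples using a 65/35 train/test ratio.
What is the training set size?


Test set = 15680 * 35% = 5488. Training set = 15680 - 5488 = 10192.

10192


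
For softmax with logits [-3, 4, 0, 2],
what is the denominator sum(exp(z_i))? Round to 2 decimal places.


Denom = e^-3=0.0498 + e^4=54.5982 + e^0=1.0000 + e^2=7.3891. Sum = 63.0371, which rounds to 63.04.

63.04


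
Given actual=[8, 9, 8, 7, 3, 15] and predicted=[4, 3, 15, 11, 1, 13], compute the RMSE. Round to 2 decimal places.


MSE = 20.8333. RMSE = sqrt(20.8333) = 4.56.

4.56


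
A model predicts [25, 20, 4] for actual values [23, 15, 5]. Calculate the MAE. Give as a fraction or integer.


MAE = (1/3) * (|23-25|=2 + |15-20|=5 + |5-4|=1). Sum = 8. MAE = 8/3.

8/3


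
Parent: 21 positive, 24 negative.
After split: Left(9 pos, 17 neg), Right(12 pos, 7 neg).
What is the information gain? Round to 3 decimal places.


H(parent) = 0.9968. H(left) = 0.9306, H(right) = 0.9495. Weighted = (26/45)*0.9306 + (19/45)*0.9495 = 0.9386. IG = 0.9968 - 0.9386 = 0.0582, which rounds to 0.058.

0.058


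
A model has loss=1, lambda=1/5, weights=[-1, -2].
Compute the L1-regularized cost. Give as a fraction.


L1 norm = sum(|w|) = 3. J = 1 + 1/5 * 3 = 8/5.

8/5


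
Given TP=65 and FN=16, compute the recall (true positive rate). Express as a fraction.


Recall = TP / (TP + FN) = 65 / 81 = 65/81.

65/81


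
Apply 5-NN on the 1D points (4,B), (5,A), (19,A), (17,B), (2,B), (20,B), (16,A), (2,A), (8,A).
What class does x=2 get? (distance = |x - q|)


Distances: |4-2|=2, |5-2|=3, |19-2|=17, |17-2|=15, |2-2|=0, |20-2|=18, |16-2|=14, |2-2|=0, |8-2|=6. 5 nearest: (2,A), (2,B), (4,B), (5,A), (8,A). Counts: {'A': 3, 'B': 2}. Majority class: A.

A


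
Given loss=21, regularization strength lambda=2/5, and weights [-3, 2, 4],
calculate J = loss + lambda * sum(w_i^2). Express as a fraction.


L2 sq norm = sum(w^2) = 29. J = 21 + 2/5 * 29 = 163/5.

163/5


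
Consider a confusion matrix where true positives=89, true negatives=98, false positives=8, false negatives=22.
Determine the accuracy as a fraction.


Accuracy = (TP + TN) / (TP + TN + FP + FN) = (89 + 98) / 217 = 187/217.

187/217


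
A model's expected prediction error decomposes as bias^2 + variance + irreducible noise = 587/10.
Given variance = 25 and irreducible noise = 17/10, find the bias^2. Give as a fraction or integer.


Total error = bias^2 + variance + irreducible noise. So bias^2 = 587/10 - 25 - 17/10 = 32.

32


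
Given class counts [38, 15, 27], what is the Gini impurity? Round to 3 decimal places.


Total = 80. Proportions: 38/80, 15/80, 27/80. sum(p_i^2) = 0.3747. Gini = 1 - 0.3747 = 0.6253, which rounds to 0.625.

0.625


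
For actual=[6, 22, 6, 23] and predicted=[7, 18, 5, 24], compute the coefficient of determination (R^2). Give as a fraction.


Mean(y) = 57/4. SS_res = 19. SS_tot = 1091/4. R^2 = 1 - 19/(1091/4) = 1015/1091.

1015/1091


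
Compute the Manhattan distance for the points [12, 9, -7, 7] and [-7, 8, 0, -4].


d = sum of absolute differences: |12--7|=19 + |9-8|=1 + |-7-0|=7 + |7--4|=11 = 38.

38


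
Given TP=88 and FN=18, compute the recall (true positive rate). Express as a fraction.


Recall = TP / (TP + FN) = 88 / 106 = 44/53.

44/53


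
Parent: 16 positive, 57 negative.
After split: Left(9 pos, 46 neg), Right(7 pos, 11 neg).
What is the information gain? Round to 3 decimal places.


H(parent) = 0.7587. H(left) = 0.6429, H(right) = 0.9641. Weighted = (55/73)*0.6429 + (18/73)*0.9641 = 0.7221. IG = 0.7587 - 0.7221 = 0.0366, which rounds to 0.037.

0.037


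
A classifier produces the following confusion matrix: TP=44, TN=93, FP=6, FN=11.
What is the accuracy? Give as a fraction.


Accuracy = (TP + TN) / (TP + TN + FP + FN) = (44 + 93) / 154 = 137/154.

137/154


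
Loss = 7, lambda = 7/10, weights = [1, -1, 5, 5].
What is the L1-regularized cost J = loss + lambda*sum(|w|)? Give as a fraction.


L1 norm = sum(|w|) = 12. J = 7 + 7/10 * 12 = 77/5.

77/5


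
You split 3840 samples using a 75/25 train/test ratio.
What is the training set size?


Test set = 3840 * 25% = 960. Training set = 3840 - 960 = 2880.

2880


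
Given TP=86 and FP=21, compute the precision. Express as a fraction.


Precision = TP / (TP + FP) = 86 / 107 = 86/107.

86/107


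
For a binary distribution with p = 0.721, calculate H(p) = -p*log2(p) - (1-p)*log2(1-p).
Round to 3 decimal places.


H = -0.721*log2(0.721) - 0.279*log2(0.279) = 0.854.

0.854


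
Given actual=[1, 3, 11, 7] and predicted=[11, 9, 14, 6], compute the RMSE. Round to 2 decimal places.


MSE = 36.5000. RMSE = sqrt(36.5000) = 6.04.

6.04


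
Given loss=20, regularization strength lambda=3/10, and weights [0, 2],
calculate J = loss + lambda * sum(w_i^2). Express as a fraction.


L2 sq norm = sum(w^2) = 4. J = 20 + 3/10 * 4 = 106/5.

106/5


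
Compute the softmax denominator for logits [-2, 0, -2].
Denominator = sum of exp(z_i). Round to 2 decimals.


Denom = e^-2=0.1353 + e^0=1.0000 + e^-2=0.1353. Sum = 1.2706, which rounds to 1.27.

1.27


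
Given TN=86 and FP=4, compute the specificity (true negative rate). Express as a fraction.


Specificity = TN / (TN + FP) = 86 / 90 = 43/45.

43/45


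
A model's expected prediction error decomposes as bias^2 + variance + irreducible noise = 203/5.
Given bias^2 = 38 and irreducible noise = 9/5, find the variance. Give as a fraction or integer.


Total error = bias^2 + variance + irreducible noise. So variance = 203/5 - 38 - 9/5 = 4/5.

4/5


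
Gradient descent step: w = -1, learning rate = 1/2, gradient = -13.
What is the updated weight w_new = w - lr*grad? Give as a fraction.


w_new = -1 - 1/2 * -13 = -1 - -13/2 = 11/2.

11/2


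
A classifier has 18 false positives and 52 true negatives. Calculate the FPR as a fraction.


FPR = FP / (FP + TN) = 18 / 70 = 9/35.

9/35


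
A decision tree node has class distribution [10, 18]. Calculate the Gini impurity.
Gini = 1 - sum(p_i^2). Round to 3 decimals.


Total = 28. Proportions: 10/28, 18/28. sum(p_i^2) = 0.5408. Gini = 1 - 0.5408 = 0.4592, which rounds to 0.459.

0.459
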